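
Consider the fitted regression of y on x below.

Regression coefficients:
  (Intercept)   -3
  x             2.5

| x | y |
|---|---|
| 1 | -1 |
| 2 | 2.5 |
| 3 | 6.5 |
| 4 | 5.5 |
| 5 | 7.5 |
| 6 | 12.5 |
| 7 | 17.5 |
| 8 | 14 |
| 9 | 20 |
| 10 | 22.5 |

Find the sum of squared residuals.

SSE = 29.5

x=1: ŷ = -3 + 2.5·1 = -0.5; r = -1 − (-0.5) = -0.5
x=2: ŷ = -3 + 2.5·2 = 2; r = 2.5 − 2 = 0.5
x=3: ŷ = -3 + 2.5·3 = 4.5; r = 6.5 − 4.5 = 2
x=4: ŷ = -3 + 2.5·4 = 7; r = 5.5 − 7 = -1.5
x=5: ŷ = -3 + 2.5·5 = 9.5; r = 7.5 − 9.5 = -2
x=6: ŷ = -3 + 2.5·6 = 12; r = 12.5 − 12 = 0.5
x=7: ŷ = -3 + 2.5·7 = 14.5; r = 17.5 − 14.5 = 3
x=8: ŷ = -3 + 2.5·8 = 17; r = 14 − 17 = -3
x=9: ŷ = -3 + 2.5·9 = 19.5; r = 20 − 19.5 = 0.5
x=10: ŷ = -3 + 2.5·10 = 22; r = 22.5 − 22 = 0.5
SSE = 0.25 + 0.25 + 4 + 2.25 + 4 + 0.25 + 9 + 9 + 0.25 + 0.25 = 29.5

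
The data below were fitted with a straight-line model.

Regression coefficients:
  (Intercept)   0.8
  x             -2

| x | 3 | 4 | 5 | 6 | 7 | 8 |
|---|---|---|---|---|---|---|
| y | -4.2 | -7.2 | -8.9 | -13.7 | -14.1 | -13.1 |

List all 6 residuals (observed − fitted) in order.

1, 0, 0.3, -2.5, -0.9, 2.1

x=3: ŷ = 0.8 − 2·3 = -5.2; r = -4.2 − (-5.2) = 1
x=4: ŷ = 0.8 − 2·4 = -7.2; r = -7.2 − (-7.2) = 0
x=5: ŷ = 0.8 − 2·5 = -9.2; r = -8.9 − (-9.2) = 0.3
x=6: ŷ = 0.8 − 2·6 = -11.2; r = -13.7 − (-11.2) = -2.5
x=7: ŷ = 0.8 − 2·7 = -13.2; r = -14.1 − (-13.2) = -0.9
x=8: ŷ = 0.8 − 2·8 = -15.2; r = -13.1 − (-15.2) = 2.1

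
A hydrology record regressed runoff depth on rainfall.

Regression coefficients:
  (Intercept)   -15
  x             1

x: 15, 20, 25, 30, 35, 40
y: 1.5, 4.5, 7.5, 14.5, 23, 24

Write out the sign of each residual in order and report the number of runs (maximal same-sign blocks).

x=15: ŷ = -15 + 15 = 0; r = 1.5 − 0 = 1.5
x=20: ŷ = -15 + 20 = 5; r = 4.5 − 5 = -0.5
x=25: ŷ = -15 + 25 = 10; r = 7.5 − 10 = -2.5
x=30: ŷ = -15 + 30 = 15; r = 14.5 − 15 = -0.5
x=35: ŷ = -15 + 35 = 20; r = 23 − 20 = 3
x=40: ŷ = -15 + 40 = 25; r = 24 − 25 = -1
Signs: + − − − + −
Runs: +×1, −×3, +×1, −×1 → 4

4 runs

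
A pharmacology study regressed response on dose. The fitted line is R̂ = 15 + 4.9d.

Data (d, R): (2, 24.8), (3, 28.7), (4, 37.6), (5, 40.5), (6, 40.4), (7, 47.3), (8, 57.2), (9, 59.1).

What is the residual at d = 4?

R̂ = 15 + 4.9·4 = 34.6
e = 37.6 − 34.6 = 3

e = 3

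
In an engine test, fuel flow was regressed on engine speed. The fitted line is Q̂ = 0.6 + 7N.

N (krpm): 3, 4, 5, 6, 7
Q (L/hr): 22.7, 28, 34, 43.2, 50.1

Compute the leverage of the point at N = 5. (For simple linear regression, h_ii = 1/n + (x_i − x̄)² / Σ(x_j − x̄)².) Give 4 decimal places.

N̄ = (3 + 4 + 5 + 6 + 7)/5 = 5
Σ(N − N̄)² = 4 + 1 + 0 + 1 + 4 = 10
h = 1/5 + (0)²/10 = 0.2 + 0 = 0.2000

h = 0.2000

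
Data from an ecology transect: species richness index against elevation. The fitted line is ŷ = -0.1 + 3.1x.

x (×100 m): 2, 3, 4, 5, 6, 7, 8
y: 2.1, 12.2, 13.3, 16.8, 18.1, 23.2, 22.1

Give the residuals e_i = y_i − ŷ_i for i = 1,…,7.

-4, 3, 1, 1.4, -0.4, 1.6, -2.6

x=2: ŷ = -0.1 + 3.1·2 = 6.1; e = 2.1 − 6.1 = -4
x=3: ŷ = -0.1 + 3.1·3 = 9.2; e = 12.2 − 9.2 = 3
x=4: ŷ = -0.1 + 3.1·4 = 12.3; e = 13.3 − 12.3 = 1
x=5: ŷ = -0.1 + 3.1·5 = 15.4; e = 16.8 − 15.4 = 1.4
x=6: ŷ = -0.1 + 3.1·6 = 18.5; e = 18.1 − 18.5 = -0.4
x=7: ŷ = -0.1 + 3.1·7 = 21.6; e = 23.2 − 21.6 = 1.6
x=8: ŷ = -0.1 + 3.1·8 = 24.7; e = 22.1 − 24.7 = -2.6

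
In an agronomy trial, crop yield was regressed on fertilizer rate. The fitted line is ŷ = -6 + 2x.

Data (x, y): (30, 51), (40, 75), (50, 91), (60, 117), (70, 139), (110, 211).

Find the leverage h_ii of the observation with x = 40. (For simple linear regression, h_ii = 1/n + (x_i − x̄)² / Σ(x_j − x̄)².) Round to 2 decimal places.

h = 0.27

x̄ = (30 + 40 + 50 + 60 + 70 + 110)/6 = 60
Σ(x − x̄)² = 900 + 400 + 100 + 0 + 100 + 2500 = 4000
h = 1/6 + (-20)²/4000 = 0.166667 + 0.1 = 0.27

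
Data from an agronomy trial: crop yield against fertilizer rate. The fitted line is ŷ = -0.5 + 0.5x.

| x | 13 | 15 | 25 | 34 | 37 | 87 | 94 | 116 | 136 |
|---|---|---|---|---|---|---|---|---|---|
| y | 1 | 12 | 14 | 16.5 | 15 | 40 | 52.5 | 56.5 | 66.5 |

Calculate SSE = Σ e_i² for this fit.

x=13: ŷ = -0.5 + 0.5·13 = 6; e = 1 − 6 = -5
x=15: ŷ = -0.5 + 0.5·15 = 7; e = 12 − 7 = 5
x=25: ŷ = -0.5 + 0.5·25 = 12; e = 14 − 12 = 2
x=34: ŷ = -0.5 + 0.5·34 = 16.5; e = 16.5 − 16.5 = 0
x=37: ŷ = -0.5 + 0.5·37 = 18; e = 15 − 18 = -3
x=87: ŷ = -0.5 + 0.5·87 = 43; e = 40 − 43 = -3
x=94: ŷ = -0.5 + 0.5·94 = 46.5; e = 52.5 − 46.5 = 6
x=116: ŷ = -0.5 + 0.5·116 = 57.5; e = 56.5 − 57.5 = -1
x=136: ŷ = -0.5 + 0.5·136 = 67.5; e = 66.5 − 67.5 = -1
SSE = 25 + 25 + 4 + 0 + 9 + 9 + 36 + 1 + 1 = 110

SSE = 110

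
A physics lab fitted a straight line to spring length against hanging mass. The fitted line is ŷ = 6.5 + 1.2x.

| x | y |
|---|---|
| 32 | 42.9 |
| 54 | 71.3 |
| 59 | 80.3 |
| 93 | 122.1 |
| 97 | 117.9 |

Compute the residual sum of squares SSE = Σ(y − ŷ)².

SSE = 54

x=32: ŷ = 6.5 + 1.2·32 = 44.9; e = 42.9 − 44.9 = -2
x=54: ŷ = 6.5 + 1.2·54 = 71.3; e = 71.3 − 71.3 = 0
x=59: ŷ = 6.5 + 1.2·59 = 77.3; e = 80.3 − 77.3 = 3
x=93: ŷ = 6.5 + 1.2·93 = 118.1; e = 122.1 − 118.1 = 4
x=97: ŷ = 6.5 + 1.2·97 = 122.9; e = 117.9 − 122.9 = -5
SSE = 4 + 0 + 9 + 16 + 25 = 54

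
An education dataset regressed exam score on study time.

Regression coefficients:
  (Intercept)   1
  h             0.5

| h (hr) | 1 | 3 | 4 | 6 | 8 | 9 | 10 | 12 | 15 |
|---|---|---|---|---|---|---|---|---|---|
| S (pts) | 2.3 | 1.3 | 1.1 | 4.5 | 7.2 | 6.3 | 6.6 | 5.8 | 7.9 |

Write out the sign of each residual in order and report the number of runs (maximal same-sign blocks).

h=1: ŷ = 1 + 0.5·1 = 1.5; e = 2.3 − 1.5 = 0.8
h=3: ŷ = 1 + 0.5·3 = 2.5; e = 1.3 − 2.5 = -1.2
h=4: ŷ = 1 + 0.5·4 = 3; e = 1.1 − 3 = -1.9
h=6: ŷ = 1 + 0.5·6 = 4; e = 4.5 − 4 = 0.5
h=8: ŷ = 1 + 0.5·8 = 5; e = 7.2 − 5 = 2.2
h=9: ŷ = 1 + 0.5·9 = 5.5; e = 6.3 − 5.5 = 0.8
h=10: ŷ = 1 + 0.5·10 = 6; e = 6.6 − 6 = 0.6
h=12: ŷ = 1 + 0.5·12 = 7; e = 5.8 − 7 = -1.2
h=15: ŷ = 1 + 0.5·15 = 8.5; e = 7.9 − 8.5 = -0.6
Signs: + − − + + + + − −
Runs: +×1, −×2, +×4, −×2 → 4

4 runs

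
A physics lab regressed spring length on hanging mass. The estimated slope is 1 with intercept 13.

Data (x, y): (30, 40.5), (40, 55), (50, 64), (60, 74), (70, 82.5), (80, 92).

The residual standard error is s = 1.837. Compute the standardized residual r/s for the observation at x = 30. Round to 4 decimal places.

-1.3609

ŷ = 13 + 30 = 43
r = 40.5 − 43 = -2.5
r/s = -2.5 / 1.837 = -1.3609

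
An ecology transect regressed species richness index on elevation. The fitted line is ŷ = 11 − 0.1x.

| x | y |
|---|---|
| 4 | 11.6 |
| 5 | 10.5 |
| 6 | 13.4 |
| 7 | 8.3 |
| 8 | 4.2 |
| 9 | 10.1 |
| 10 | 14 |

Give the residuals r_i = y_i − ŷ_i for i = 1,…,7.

x=4: ŷ = 11 − 0.1·4 = 10.6; r = 11.6 − 10.6 = 1
x=5: ŷ = 11 − 0.1·5 = 10.5; r = 10.5 − 10.5 = 0
x=6: ŷ = 11 − 0.1·6 = 10.4; r = 13.4 − 10.4 = 3
x=7: ŷ = 11 − 0.1·7 = 10.3; r = 8.3 − 10.3 = -2
x=8: ŷ = 11 − 0.1·8 = 10.2; r = 4.2 − 10.2 = -6
x=9: ŷ = 11 − 0.1·9 = 10.1; r = 10.1 − 10.1 = 0
x=10: ŷ = 11 − 0.1·10 = 10; r = 14 − 10 = 4

1, 0, 3, -2, -6, 0, 4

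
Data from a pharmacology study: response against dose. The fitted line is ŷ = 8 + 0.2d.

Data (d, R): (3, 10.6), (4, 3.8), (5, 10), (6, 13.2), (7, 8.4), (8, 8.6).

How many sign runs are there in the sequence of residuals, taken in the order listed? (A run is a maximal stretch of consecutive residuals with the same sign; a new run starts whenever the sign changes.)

d=3: ŷ = 8 + 0.2·3 = 8.6; e = 10.6 − 8.6 = 2
d=4: ŷ = 8 + 0.2·4 = 8.8; e = 3.8 − 8.8 = -5
d=5: ŷ = 8 + 0.2·5 = 9; e = 10 − 9 = 1
d=6: ŷ = 8 + 0.2·6 = 9.2; e = 13.2 − 9.2 = 4
d=7: ŷ = 8 + 0.2·7 = 9.4; e = 8.4 − 9.4 = -1
d=8: ŷ = 8 + 0.2·8 = 9.6; e = 8.6 − 9.6 = -1
Signs: + − + + − −
Runs: +×1, −×1, +×2, −×2 → 4

4 runs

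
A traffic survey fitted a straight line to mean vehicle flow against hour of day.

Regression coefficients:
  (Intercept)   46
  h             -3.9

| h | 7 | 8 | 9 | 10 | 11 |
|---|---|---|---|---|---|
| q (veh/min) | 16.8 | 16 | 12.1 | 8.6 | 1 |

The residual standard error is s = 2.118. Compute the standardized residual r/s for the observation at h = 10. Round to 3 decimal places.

0.755

q̂ = 46 − 3.9·10 = 7
r = 8.6 − 7 = 1.6
r/s = 1.6 / 2.118 = 0.755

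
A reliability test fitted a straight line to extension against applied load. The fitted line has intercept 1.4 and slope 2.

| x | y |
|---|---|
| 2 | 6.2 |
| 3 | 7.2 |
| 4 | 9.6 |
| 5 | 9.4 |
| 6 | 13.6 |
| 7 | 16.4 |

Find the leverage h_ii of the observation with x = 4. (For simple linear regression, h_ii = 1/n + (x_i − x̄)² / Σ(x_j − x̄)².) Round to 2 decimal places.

x̄ = (2 + 3 + 4 + 5 + 6 + 7)/6 = 4.5
Σ(x − x̄)² = 6.25 + 2.25 + 0.25 + 0.25 + 2.25 + 6.25 = 17.5
h = 1/6 + (-0.5)²/17.5 = 0.166667 + 0.0142857 = 0.18

h = 0.18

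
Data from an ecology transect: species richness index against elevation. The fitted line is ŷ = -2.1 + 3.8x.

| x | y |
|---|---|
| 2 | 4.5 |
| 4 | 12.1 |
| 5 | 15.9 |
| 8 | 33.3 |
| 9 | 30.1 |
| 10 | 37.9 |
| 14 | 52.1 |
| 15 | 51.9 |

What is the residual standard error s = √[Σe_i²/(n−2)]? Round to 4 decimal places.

x=2: ŷ = -2.1 + 3.8·2 = 5.5; e = 4.5 − 5.5 = -1
x=4: ŷ = -2.1 + 3.8·4 = 13.1; e = 12.1 − 13.1 = -1
x=5: ŷ = -2.1 + 3.8·5 = 16.9; e = 15.9 − 16.9 = -1
x=8: ŷ = -2.1 + 3.8·8 = 28.3; e = 33.3 − 28.3 = 5
x=9: ŷ = -2.1 + 3.8·9 = 32.1; e = 30.1 − 32.1 = -2
x=10: ŷ = -2.1 + 3.8·10 = 35.9; e = 37.9 − 35.9 = 2
x=14: ŷ = -2.1 + 3.8·14 = 51.1; e = 52.1 − 51.1 = 1
x=15: ŷ = -2.1 + 3.8·15 = 54.9; e = 51.9 − 54.9 = -3
SSE = 1 + 1 + 1 + 25 + 4 + 4 + 1 + 9 = 46
s = √(46/6) = √7.66667 ≈ 2.7689

s = 2.7689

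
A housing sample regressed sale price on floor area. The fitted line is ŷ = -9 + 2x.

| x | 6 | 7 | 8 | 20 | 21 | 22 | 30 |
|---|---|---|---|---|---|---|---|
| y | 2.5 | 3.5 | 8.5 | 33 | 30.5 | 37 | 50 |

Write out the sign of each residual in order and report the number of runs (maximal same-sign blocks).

5 runs

x=6: ŷ = -9 + 2·6 = 3; e = 2.5 − 3 = -0.5
x=7: ŷ = -9 + 2·7 = 5; e = 3.5 − 5 = -1.5
x=8: ŷ = -9 + 2·8 = 7; e = 8.5 − 7 = 1.5
x=20: ŷ = -9 + 2·20 = 31; e = 33 − 31 = 2
x=21: ŷ = -9 + 2·21 = 33; e = 30.5 − 33 = -2.5
x=22: ŷ = -9 + 2·22 = 35; e = 37 − 35 = 2
x=30: ŷ = -9 + 2·30 = 51; e = 50 − 51 = -1
Signs: − − + + − + −
Runs: −×2, +×2, −×1, +×1, −×1 → 5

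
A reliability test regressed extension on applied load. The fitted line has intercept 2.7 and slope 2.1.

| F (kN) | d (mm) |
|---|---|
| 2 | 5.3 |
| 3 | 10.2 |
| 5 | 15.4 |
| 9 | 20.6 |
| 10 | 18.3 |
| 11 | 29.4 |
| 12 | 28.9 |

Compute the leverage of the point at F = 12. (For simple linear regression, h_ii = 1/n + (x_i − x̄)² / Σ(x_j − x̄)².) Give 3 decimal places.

h = 0.357

F̄ = (2 + 3 + 5 + 9 + 10 + 11 + 12)/7 = 7.42857
Σ(F − F̄)² = 29.4694 + 19.6122 + 5.89796 + 2.46939 + 6.61224 + 12.7551 + 20.898 = 97.7143
h = 1/7 + (4.57143)²/97.7143 = 0.142857 + 0.213868 = 0.357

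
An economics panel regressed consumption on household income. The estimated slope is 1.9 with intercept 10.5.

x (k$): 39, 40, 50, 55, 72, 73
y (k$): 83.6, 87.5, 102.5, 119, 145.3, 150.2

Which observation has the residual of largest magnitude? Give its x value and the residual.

x=39: ŷ = 10.5 + 1.9·39 = 84.6; e = 83.6 − 84.6 = -1
x=40: ŷ = 10.5 + 1.9·40 = 86.5; e = 87.5 − 86.5 = 1
x=50: ŷ = 10.5 + 1.9·50 = 105.5; e = 102.5 − 105.5 = -3
x=55: ŷ = 10.5 + 1.9·55 = 115; e = 119 − 115 = 4
x=72: ŷ = 10.5 + 1.9·72 = 147.3; e = 145.3 − 147.3 = -2
x=73: ŷ = 10.5 + 1.9·73 = 149.2; e = 150.2 − 149.2 = 1
Largest |e| is 4 at x = 55, residual 4.

x = 55, e = 4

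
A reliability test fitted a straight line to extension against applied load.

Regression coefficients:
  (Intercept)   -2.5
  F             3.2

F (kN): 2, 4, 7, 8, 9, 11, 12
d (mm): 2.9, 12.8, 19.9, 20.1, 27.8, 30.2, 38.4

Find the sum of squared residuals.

SSE = 31

F=2: ŷ = -2.5 + 3.2·2 = 3.9; r = 2.9 − 3.9 = -1
F=4: ŷ = -2.5 + 3.2·4 = 10.3; r = 12.8 − 10.3 = 2.5
F=7: ŷ = -2.5 + 3.2·7 = 19.9; r = 19.9 − 19.9 = 0
F=8: ŷ = -2.5 + 3.2·8 = 23.1; r = 20.1 − 23.1 = -3
F=9: ŷ = -2.5 + 3.2·9 = 26.3; r = 27.8 − 26.3 = 1.5
F=11: ŷ = -2.5 + 3.2·11 = 32.7; r = 30.2 − 32.7 = -2.5
F=12: ŷ = -2.5 + 3.2·12 = 35.9; r = 38.4 − 35.9 = 2.5
SSE = 1 + 6.25 + 0 + 9 + 2.25 + 6.25 + 6.25 = 31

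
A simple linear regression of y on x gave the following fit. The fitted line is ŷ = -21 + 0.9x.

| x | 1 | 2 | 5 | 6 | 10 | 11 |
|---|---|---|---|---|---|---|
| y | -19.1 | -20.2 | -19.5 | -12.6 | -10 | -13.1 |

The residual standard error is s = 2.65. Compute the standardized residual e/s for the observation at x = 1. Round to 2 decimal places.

ŷ = -21 + 0.9·1 = -20.1
e = -19.1 − (-20.1) = 1
e/s = 1 / 2.65 = 0.38

0.38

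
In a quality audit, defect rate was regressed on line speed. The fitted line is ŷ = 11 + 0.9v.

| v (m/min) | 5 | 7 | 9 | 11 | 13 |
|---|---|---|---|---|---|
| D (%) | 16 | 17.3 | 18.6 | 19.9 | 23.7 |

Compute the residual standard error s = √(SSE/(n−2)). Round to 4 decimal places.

s = 0.9129

v=5: ŷ = 11 + 0.9·5 = 15.5; e = 16 − 15.5 = 0.5
v=7: ŷ = 11 + 0.9·7 = 17.3; e = 17.3 − 17.3 = 0
v=9: ŷ = 11 + 0.9·9 = 19.1; e = 18.6 − 19.1 = -0.5
v=11: ŷ = 11 + 0.9·11 = 20.9; e = 19.9 − 20.9 = -1
v=13: ŷ = 11 + 0.9·13 = 22.7; e = 23.7 − 22.7 = 1
SSE = 0.25 + 0 + 0.25 + 1 + 1 = 2.5
s = √(2.5/3) = √0.833333 ≈ 0.9129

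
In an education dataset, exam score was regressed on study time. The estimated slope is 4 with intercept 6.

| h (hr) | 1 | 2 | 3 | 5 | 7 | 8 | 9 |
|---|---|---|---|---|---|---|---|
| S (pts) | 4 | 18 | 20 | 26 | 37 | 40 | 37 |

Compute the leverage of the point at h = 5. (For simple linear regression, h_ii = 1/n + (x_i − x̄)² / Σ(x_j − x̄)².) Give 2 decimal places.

h = 0.14

h̄ = (1 + 2 + 3 + 5 + 7 + 8 + 9)/7 = 5
Σ(h − h̄)² = 16 + 9 + 4 + 0 + 4 + 9 + 16 = 58
h = 1/7 + (0)²/58 = 0.142857 + 0 = 0.14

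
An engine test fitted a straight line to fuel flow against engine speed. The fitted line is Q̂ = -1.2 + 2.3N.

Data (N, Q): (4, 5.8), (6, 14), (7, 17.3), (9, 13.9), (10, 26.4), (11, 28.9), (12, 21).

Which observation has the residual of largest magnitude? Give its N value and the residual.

N=4: Q̂ = -1.2 + 2.3·4 = 8; e = 5.8 − 8 = -2.2
N=6: Q̂ = -1.2 + 2.3·6 = 12.6; e = 14 − 12.6 = 1.4
N=7: Q̂ = -1.2 + 2.3·7 = 14.9; e = 17.3 − 14.9 = 2.4
N=9: Q̂ = -1.2 + 2.3·9 = 19.5; e = 13.9 − 19.5 = -5.6
N=10: Q̂ = -1.2 + 2.3·10 = 21.8; e = 26.4 − 21.8 = 4.6
N=11: Q̂ = -1.2 + 2.3·11 = 24.1; e = 28.9 − 24.1 = 4.8
N=12: Q̂ = -1.2 + 2.3·12 = 26.4; e = 21 − 26.4 = -5.4
Largest |e| is 5.6 at N = 9, residual -5.6.

N = 9, e = -5.6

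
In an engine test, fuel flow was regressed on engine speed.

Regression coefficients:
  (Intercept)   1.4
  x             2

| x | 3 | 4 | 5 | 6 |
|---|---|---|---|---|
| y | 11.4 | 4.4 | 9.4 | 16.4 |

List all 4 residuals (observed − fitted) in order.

4, -5, -2, 3

x=3: ŷ = 1.4 + 2·3 = 7.4; e = 11.4 − 7.4 = 4
x=4: ŷ = 1.4 + 2·4 = 9.4; e = 4.4 − 9.4 = -5
x=5: ŷ = 1.4 + 2·5 = 11.4; e = 9.4 − 11.4 = -2
x=6: ŷ = 1.4 + 2·6 = 13.4; e = 16.4 − 13.4 = 3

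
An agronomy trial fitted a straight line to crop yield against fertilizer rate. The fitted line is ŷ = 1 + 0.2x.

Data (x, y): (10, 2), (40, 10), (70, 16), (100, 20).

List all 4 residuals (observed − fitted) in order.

x=10: ŷ = 1 + 0.2·10 = 3; r = 2 − 3 = -1
x=40: ŷ = 1 + 0.2·40 = 9; r = 10 − 9 = 1
x=70: ŷ = 1 + 0.2·70 = 15; r = 16 − 15 = 1
x=100: ŷ = 1 + 0.2·100 = 21; r = 20 − 21 = -1

-1, 1, 1, -1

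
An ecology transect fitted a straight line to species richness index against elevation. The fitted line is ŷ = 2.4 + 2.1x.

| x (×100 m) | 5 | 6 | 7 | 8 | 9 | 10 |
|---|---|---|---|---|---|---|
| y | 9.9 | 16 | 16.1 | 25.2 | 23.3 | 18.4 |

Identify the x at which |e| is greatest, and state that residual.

x = 8, e = 6

x=5: ŷ = 2.4 + 2.1·5 = 12.9; e = 9.9 − 12.9 = -3
x=6: ŷ = 2.4 + 2.1·6 = 15; e = 16 − 15 = 1
x=7: ŷ = 2.4 + 2.1·7 = 17.1; e = 16.1 − 17.1 = -1
x=8: ŷ = 2.4 + 2.1·8 = 19.2; e = 25.2 − 19.2 = 6
x=9: ŷ = 2.4 + 2.1·9 = 21.3; e = 23.3 − 21.3 = 2
x=10: ŷ = 2.4 + 2.1·10 = 23.4; e = 18.4 − 23.4 = -5
Largest |e| is 6 at x = 8, residual 6.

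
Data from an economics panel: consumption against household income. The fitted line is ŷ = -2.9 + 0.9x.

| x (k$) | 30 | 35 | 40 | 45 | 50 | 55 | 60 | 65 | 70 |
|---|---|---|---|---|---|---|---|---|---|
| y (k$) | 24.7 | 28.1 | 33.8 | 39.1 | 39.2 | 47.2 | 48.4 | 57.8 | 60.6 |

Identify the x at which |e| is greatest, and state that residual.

x = 50, e = -2.9

x=30: ŷ = -2.9 + 0.9·30 = 24.1; e = 24.7 − 24.1 = 0.6
x=35: ŷ = -2.9 + 0.9·35 = 28.6; e = 28.1 − 28.6 = -0.5
x=40: ŷ = -2.9 + 0.9·40 = 33.1; e = 33.8 − 33.1 = 0.7
x=45: ŷ = -2.9 + 0.9·45 = 37.6; e = 39.1 − 37.6 = 1.5
x=50: ŷ = -2.9 + 0.9·50 = 42.1; e = 39.2 − 42.1 = -2.9
x=55: ŷ = -2.9 + 0.9·55 = 46.6; e = 47.2 − 46.6 = 0.6
x=60: ŷ = -2.9 + 0.9·60 = 51.1; e = 48.4 − 51.1 = -2.7
x=65: ŷ = -2.9 + 0.9·65 = 55.6; e = 57.8 − 55.6 = 2.2
x=70: ŷ = -2.9 + 0.9·70 = 60.1; e = 60.6 − 60.1 = 0.5
Largest |e| is 2.9 at x = 50, residual -2.9.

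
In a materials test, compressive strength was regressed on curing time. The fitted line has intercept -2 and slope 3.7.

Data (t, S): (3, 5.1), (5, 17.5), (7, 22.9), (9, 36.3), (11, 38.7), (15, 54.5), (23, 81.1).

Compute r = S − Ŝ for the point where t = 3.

Ŝ = -2 + 3.7·3 = 9.1
r = 5.1 − 9.1 = -4

r = -4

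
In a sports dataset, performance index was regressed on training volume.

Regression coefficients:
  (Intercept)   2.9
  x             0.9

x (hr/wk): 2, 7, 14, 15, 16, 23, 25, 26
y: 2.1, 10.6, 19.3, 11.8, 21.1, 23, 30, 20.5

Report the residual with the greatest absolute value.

e = -5.8

x=2: ŷ = 2.9 + 0.9·2 = 4.7; e = 2.1 − 4.7 = -2.6
x=7: ŷ = 2.9 + 0.9·7 = 9.2; e = 10.6 − 9.2 = 1.4
x=14: ŷ = 2.9 + 0.9·14 = 15.5; e = 19.3 − 15.5 = 3.8
x=15: ŷ = 2.9 + 0.9·15 = 16.4; e = 11.8 − 16.4 = -4.6
x=16: ŷ = 2.9 + 0.9·16 = 17.3; e = 21.1 − 17.3 = 3.8
x=23: ŷ = 2.9 + 0.9·23 = 23.6; e = 23 − 23.6 = -0.6
x=25: ŷ = 2.9 + 0.9·25 = 25.4; e = 30 − 25.4 = 4.6
x=26: ŷ = 2.9 + 0.9·26 = 26.3; e = 20.5 − 26.3 = -5.8
Largest |e| is 5.8 at x = 26, residual -5.8.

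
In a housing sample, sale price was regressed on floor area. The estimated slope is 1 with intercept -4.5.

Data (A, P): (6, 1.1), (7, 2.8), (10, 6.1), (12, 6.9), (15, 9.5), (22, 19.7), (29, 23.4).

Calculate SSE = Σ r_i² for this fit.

SSE = 8.02

A=6: P̂ = -4.5 + 6 = 1.5; r = 1.1 − 1.5 = -0.4
A=7: P̂ = -4.5 + 7 = 2.5; r = 2.8 − 2.5 = 0.3
A=10: P̂ = -4.5 + 10 = 5.5; r = 6.1 − 5.5 = 0.6
A=12: P̂ = -4.5 + 12 = 7.5; r = 6.9 − 7.5 = -0.6
A=15: P̂ = -4.5 + 15 = 10.5; r = 9.5 − 10.5 = -1
A=22: P̂ = -4.5 + 22 = 17.5; r = 19.7 − 17.5 = 2.2
A=29: P̂ = -4.5 + 29 = 24.5; r = 23.4 − 24.5 = -1.1
SSE = 0.16 + 0.09 + 0.36 + 0.36 + 1 + 4.84 + 1.21 = 8.02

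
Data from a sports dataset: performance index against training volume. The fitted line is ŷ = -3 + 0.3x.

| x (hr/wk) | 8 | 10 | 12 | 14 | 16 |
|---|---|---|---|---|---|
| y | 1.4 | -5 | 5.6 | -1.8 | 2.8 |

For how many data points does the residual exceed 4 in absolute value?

2

x=8: ŷ = -3 + 0.3·8 = -0.6; e = 1.4 − (-0.6) = 2
x=10: ŷ = -3 + 0.3·10 = 0; e = -5 − 0 = -5
x=12: ŷ = -3 + 0.3·12 = 0.6; e = 5.6 − 0.6 = 5
x=14: ŷ = -3 + 0.3·14 = 1.2; e = -1.8 − 1.2 = -3
x=16: ŷ = -3 + 0.3·16 = 1.8; e = 2.8 − 1.8 = 1
|e| > 4: x=10 (|e|=5), x=12 (|e|=5) → 2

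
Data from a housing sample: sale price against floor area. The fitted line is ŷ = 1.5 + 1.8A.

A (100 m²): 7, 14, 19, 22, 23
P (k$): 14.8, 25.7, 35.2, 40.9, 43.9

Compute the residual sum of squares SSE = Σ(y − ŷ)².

A=7: ŷ = 1.5 + 1.8·7 = 14.1; e = 14.8 − 14.1 = 0.7
A=14: ŷ = 1.5 + 1.8·14 = 26.7; e = 25.7 − 26.7 = -1
A=19: ŷ = 1.5 + 1.8·19 = 35.7; e = 35.2 − 35.7 = -0.5
A=22: ŷ = 1.5 + 1.8·22 = 41.1; e = 40.9 − 41.1 = -0.2
A=23: ŷ = 1.5 + 1.8·23 = 42.9; e = 43.9 − 42.9 = 1
SSE = 0.49 + 1 + 0.25 + 0.04 + 1 = 2.78

SSE = 2.78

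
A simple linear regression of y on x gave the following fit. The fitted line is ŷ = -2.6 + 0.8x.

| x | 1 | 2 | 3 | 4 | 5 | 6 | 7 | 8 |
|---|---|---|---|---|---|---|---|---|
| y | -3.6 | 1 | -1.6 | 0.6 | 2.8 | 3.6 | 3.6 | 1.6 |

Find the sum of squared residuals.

SSE = 18.32

x=1: ŷ = -2.6 + 0.8·1 = -1.8; r = -3.6 − (-1.8) = -1.8
x=2: ŷ = -2.6 + 0.8·2 = -1; r = 1 − (-1) = 2
x=3: ŷ = -2.6 + 0.8·3 = -0.2; r = -1.6 − (-0.2) = -1.4
x=4: ŷ = -2.6 + 0.8·4 = 0.6; r = 0.6 − 0.6 = 0
x=5: ŷ = -2.6 + 0.8·5 = 1.4; r = 2.8 − 1.4 = 1.4
x=6: ŷ = -2.6 + 0.8·6 = 2.2; r = 3.6 − 2.2 = 1.4
x=7: ŷ = -2.6 + 0.8·7 = 3; r = 3.6 − 3 = 0.6
x=8: ŷ = -2.6 + 0.8·8 = 3.8; r = 1.6 − 3.8 = -2.2
SSE = 3.24 + 4 + 1.96 + 0 + 1.96 + 1.96 + 0.36 + 4.84 = 18.32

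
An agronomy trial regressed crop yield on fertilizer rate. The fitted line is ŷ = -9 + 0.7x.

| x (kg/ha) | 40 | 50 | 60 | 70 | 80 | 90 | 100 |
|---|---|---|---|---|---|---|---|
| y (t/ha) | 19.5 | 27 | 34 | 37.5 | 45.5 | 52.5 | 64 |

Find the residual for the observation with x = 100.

r = 3

ŷ = -9 + 0.7·100 = 61
r = 64 − 61 = 3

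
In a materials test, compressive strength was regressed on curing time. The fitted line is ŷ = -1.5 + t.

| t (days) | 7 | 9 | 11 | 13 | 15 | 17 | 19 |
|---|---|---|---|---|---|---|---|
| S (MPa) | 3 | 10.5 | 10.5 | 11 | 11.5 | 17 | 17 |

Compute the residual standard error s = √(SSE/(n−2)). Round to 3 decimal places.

t=7: ŷ = -1.5 + 7 = 5.5; r = 3 − 5.5 = -2.5
t=9: ŷ = -1.5 + 9 = 7.5; r = 10.5 − 7.5 = 3
t=11: ŷ = -1.5 + 11 = 9.5; r = 10.5 − 9.5 = 1
t=13: ŷ = -1.5 + 13 = 11.5; r = 11 − 11.5 = -0.5
t=15: ŷ = -1.5 + 15 = 13.5; r = 11.5 − 13.5 = -2
t=17: ŷ = -1.5 + 17 = 15.5; r = 17 − 15.5 = 1.5
t=19: ŷ = -1.5 + 19 = 17.5; r = 17 − 17.5 = -0.5
SSE = 6.25 + 9 + 1 + 0.25 + 4 + 2.25 + 0.25 = 23
s = √(23/5) = √4.6 ≈ 2.145

s = 2.145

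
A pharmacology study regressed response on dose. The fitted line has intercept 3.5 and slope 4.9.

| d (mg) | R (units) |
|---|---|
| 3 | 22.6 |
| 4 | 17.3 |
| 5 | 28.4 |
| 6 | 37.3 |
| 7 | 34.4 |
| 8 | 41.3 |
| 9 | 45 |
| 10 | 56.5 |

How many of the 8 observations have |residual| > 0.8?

d=3: R̂ = 3.5 + 4.9·3 = 18.2; e = 22.6 − 18.2 = 4.4
d=4: R̂ = 3.5 + 4.9·4 = 23.1; e = 17.3 − 23.1 = -5.8
d=5: R̂ = 3.5 + 4.9·5 = 28; e = 28.4 − 28 = 0.4
d=6: R̂ = 3.5 + 4.9·6 = 32.9; e = 37.3 − 32.9 = 4.4
d=7: R̂ = 3.5 + 4.9·7 = 37.8; e = 34.4 − 37.8 = -3.4
d=8: R̂ = 3.5 + 4.9·8 = 42.7; e = 41.3 − 42.7 = -1.4
d=9: R̂ = 3.5 + 4.9·9 = 47.6; e = 45 − 47.6 = -2.6
d=10: R̂ = 3.5 + 4.9·10 = 52.5; e = 56.5 − 52.5 = 4
|e| > 0.8: d=3 (|e|=4.4), d=4 (|e|=5.8), d=6 (|e|=4.4), d=7 (|e|=3.4), d=8 (|e|=1.4), d=9 (|e|=2.6), d=10 (|e|=4) → 7

7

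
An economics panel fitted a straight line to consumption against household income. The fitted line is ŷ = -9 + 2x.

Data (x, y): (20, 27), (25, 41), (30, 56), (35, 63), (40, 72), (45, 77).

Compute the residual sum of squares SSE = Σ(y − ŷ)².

x=20: ŷ = -9 + 2·20 = 31; r = 27 − 31 = -4
x=25: ŷ = -9 + 2·25 = 41; r = 41 − 41 = 0
x=30: ŷ = -9 + 2·30 = 51; r = 56 − 51 = 5
x=35: ŷ = -9 + 2·35 = 61; r = 63 − 61 = 2
x=40: ŷ = -9 + 2·40 = 71; r = 72 − 71 = 1
x=45: ŷ = -9 + 2·45 = 81; r = 77 − 81 = -4
SSE = 16 + 0 + 25 + 4 + 1 + 16 = 62

SSE = 62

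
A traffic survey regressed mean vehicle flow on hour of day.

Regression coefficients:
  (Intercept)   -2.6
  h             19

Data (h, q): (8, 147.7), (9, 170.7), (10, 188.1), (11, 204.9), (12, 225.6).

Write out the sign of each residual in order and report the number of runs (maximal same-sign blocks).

4 runs

h=8: q̂ = -2.6 + 19·8 = 149.4; r = 147.7 − 149.4 = -1.7
h=9: q̂ = -2.6 + 19·9 = 168.4; r = 170.7 − 168.4 = 2.3
h=10: q̂ = -2.6 + 19·10 = 187.4; r = 188.1 − 187.4 = 0.7
h=11: q̂ = -2.6 + 19·11 = 206.4; r = 204.9 − 206.4 = -1.5
h=12: q̂ = -2.6 + 19·12 = 225.4; r = 225.6 − 225.4 = 0.2
Signs: − + + − +
Runs: −×1, +×2, −×1, +×1 → 4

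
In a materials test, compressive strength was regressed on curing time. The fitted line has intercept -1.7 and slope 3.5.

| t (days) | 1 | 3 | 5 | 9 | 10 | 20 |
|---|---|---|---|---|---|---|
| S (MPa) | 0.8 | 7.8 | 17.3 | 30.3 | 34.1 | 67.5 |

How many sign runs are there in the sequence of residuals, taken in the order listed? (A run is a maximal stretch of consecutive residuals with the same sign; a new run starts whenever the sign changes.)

t=1: ŷ = -1.7 + 3.5·1 = 1.8; e = 0.8 − 1.8 = -1
t=3: ŷ = -1.7 + 3.5·3 = 8.8; e = 7.8 − 8.8 = -1
t=5: ŷ = -1.7 + 3.5·5 = 15.8; e = 17.3 − 15.8 = 1.5
t=9: ŷ = -1.7 + 3.5·9 = 29.8; e = 30.3 − 29.8 = 0.5
t=10: ŷ = -1.7 + 3.5·10 = 33.3; e = 34.1 − 33.3 = 0.8
t=20: ŷ = -1.7 + 3.5·20 = 68.3; e = 67.5 − 68.3 = -0.8
Signs: − − + + + −
Runs: −×2, +×3, −×1 → 3

3 runs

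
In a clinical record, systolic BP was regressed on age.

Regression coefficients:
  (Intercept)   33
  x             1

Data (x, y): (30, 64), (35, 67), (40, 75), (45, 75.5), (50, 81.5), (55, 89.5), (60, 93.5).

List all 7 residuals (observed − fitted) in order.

x=30: ŷ = 33 + 30 = 63; r = 64 − 63 = 1
x=35: ŷ = 33 + 35 = 68; r = 67 − 68 = -1
x=40: ŷ = 33 + 40 = 73; r = 75 − 73 = 2
x=45: ŷ = 33 + 45 = 78; r = 75.5 − 78 = -2.5
x=50: ŷ = 33 + 50 = 83; r = 81.5 − 83 = -1.5
x=55: ŷ = 33 + 55 = 88; r = 89.5 − 88 = 1.5
x=60: ŷ = 33 + 60 = 93; r = 93.5 − 93 = 0.5

1, -1, 2, -2.5, -1.5, 1.5, 0.5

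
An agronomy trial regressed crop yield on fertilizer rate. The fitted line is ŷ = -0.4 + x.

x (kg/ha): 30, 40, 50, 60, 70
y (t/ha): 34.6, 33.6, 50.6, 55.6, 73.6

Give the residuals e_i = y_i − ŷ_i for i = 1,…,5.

x=30: ŷ = -0.4 + 30 = 29.6; e = 34.6 − 29.6 = 5
x=40: ŷ = -0.4 + 40 = 39.6; e = 33.6 − 39.6 = -6
x=50: ŷ = -0.4 + 50 = 49.6; e = 50.6 − 49.6 = 1
x=60: ŷ = -0.4 + 60 = 59.6; e = 55.6 − 59.6 = -4
x=70: ŷ = -0.4 + 70 = 69.6; e = 73.6 − 69.6 = 4

5, -6, 1, -4, 4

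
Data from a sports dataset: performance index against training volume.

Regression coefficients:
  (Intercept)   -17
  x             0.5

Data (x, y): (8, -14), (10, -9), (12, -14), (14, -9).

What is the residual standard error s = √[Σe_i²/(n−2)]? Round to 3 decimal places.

s = 3.162

x=8: ŷ = -17 + 0.5·8 = -13; e = -14 − (-13) = -1
x=10: ŷ = -17 + 0.5·10 = -12; e = -9 − (-12) = 3
x=12: ŷ = -17 + 0.5·12 = -11; e = -14 − (-11) = -3
x=14: ŷ = -17 + 0.5·14 = -10; e = -9 − (-10) = 1
SSE = 1 + 9 + 9 + 1 = 20
s = √(20/2) = √10 ≈ 3.162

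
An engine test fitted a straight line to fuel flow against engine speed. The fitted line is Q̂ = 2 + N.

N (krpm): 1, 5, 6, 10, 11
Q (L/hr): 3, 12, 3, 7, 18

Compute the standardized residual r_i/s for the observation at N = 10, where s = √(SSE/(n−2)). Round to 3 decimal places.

N=1: Q̂ = 2 + 1 = 3; r = 3 − 3 = 0
N=5: Q̂ = 2 + 5 = 7; r = 12 − 7 = 5
N=6: Q̂ = 2 + 6 = 8; r = 3 − 8 = -5
N=10: Q̂ = 2 + 10 = 12; r = 7 − 12 = -5
N=11: Q̂ = 2 + 11 = 13; r = 18 − 13 = 5
SSE = 0 + 25 + 25 + 25 + 25 = 100
s = √(100/3) = 5.7735
r/s = -5 / 5.7735 = -0.866

-0.866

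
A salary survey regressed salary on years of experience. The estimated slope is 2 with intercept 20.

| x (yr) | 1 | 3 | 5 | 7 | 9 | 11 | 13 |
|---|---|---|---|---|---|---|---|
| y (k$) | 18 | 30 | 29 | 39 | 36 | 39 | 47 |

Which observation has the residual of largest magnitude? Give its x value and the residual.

x=1: ŷ = 20 + 2·1 = 22; r = 18 − 22 = -4
x=3: ŷ = 20 + 2·3 = 26; r = 30 − 26 = 4
x=5: ŷ = 20 + 2·5 = 30; r = 29 − 30 = -1
x=7: ŷ = 20 + 2·7 = 34; r = 39 − 34 = 5
x=9: ŷ = 20 + 2·9 = 38; r = 36 − 38 = -2
x=11: ŷ = 20 + 2·11 = 42; r = 39 − 42 = -3
x=13: ŷ = 20 + 2·13 = 46; r = 47 − 46 = 1
Largest |r| is 5 at x = 7, residual 5.

x = 7, r = 5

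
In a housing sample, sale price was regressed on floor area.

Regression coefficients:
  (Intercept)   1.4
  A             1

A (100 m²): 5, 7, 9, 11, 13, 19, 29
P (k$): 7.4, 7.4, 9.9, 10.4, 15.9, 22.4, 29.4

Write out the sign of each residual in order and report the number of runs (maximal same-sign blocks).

A=5: ŷ = 1.4 + 5 = 6.4; r = 7.4 − 6.4 = 1
A=7: ŷ = 1.4 + 7 = 8.4; r = 7.4 − 8.4 = -1
A=9: ŷ = 1.4 + 9 = 10.4; r = 9.9 − 10.4 = -0.5
A=11: ŷ = 1.4 + 11 = 12.4; r = 10.4 − 12.4 = -2
A=13: ŷ = 1.4 + 13 = 14.4; r = 15.9 − 14.4 = 1.5
A=19: ŷ = 1.4 + 19 = 20.4; r = 22.4 − 20.4 = 2
A=29: ŷ = 1.4 + 29 = 30.4; r = 29.4 − 30.4 = -1
Signs: + − − − + + −
Runs: +×1, −×3, +×2, −×1 → 4

4 runs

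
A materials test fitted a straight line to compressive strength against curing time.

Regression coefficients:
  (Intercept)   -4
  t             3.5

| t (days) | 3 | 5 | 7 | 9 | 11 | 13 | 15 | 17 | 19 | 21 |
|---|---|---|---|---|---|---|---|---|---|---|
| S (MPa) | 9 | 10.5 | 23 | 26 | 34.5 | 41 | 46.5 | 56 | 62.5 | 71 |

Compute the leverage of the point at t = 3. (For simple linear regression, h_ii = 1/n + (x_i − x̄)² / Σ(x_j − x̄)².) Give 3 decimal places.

t̄ = (3 + 5 + 7 + 9 + 11 + 13 + 15 + 17 + 19 + 21)/10 = 12
Σ(t − t̄)² = 81 + 49 + 25 + 9 + 1 + 1 + 9 + 25 + 49 + 81 = 330
h = 1/10 + (-9)²/330 = 0.1 + 0.245455 = 0.345

h = 0.345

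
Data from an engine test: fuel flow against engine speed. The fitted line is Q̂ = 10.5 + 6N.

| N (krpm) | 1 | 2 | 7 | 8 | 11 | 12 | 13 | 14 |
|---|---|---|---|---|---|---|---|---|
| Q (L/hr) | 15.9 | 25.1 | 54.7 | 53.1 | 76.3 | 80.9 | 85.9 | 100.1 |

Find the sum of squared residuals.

SSE = 81.84

N=1: Q̂ = 10.5 + 6·1 = 16.5; r = 15.9 − 16.5 = -0.6
N=2: Q̂ = 10.5 + 6·2 = 22.5; r = 25.1 − 22.5 = 2.6
N=7: Q̂ = 10.5 + 6·7 = 52.5; r = 54.7 − 52.5 = 2.2
N=8: Q̂ = 10.5 + 6·8 = 58.5; r = 53.1 − 58.5 = -5.4
N=11: Q̂ = 10.5 + 6·11 = 76.5; r = 76.3 − 76.5 = -0.2
N=12: Q̂ = 10.5 + 6·12 = 82.5; r = 80.9 − 82.5 = -1.6
N=13: Q̂ = 10.5 + 6·13 = 88.5; r = 85.9 − 88.5 = -2.6
N=14: Q̂ = 10.5 + 6·14 = 94.5; r = 100.1 − 94.5 = 5.6
SSE = 0.36 + 6.76 + 4.84 + 29.16 + 0.04 + 2.56 + 6.76 + 31.36 = 81.84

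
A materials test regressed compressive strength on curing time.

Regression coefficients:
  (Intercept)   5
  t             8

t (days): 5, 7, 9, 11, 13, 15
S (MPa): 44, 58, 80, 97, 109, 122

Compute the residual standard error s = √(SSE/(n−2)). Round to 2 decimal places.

s = 3.32

t=5: Ŝ = 5 + 8·5 = 45; e = 44 − 45 = -1
t=7: Ŝ = 5 + 8·7 = 61; e = 58 − 61 = -3
t=9: Ŝ = 5 + 8·9 = 77; e = 80 − 77 = 3
t=11: Ŝ = 5 + 8·11 = 93; e = 97 − 93 = 4
t=13: Ŝ = 5 + 8·13 = 109; e = 109 − 109 = 0
t=15: Ŝ = 5 + 8·15 = 125; e = 122 − 125 = -3
SSE = 1 + 9 + 9 + 16 + 0 + 9 = 44
s = √(44/4) = √11 ≈ 3.32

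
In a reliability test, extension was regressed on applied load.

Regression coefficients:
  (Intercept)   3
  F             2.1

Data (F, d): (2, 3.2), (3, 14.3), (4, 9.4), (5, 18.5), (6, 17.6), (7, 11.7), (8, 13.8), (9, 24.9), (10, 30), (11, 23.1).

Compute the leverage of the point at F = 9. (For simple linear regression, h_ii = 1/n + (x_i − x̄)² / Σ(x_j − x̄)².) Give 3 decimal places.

F̄ = (2 + 3 + 4 + 5 + 6 + 7 + 8 + 9 + 10 + 11)/10 = 6.5
Σ(F − F̄)² = 20.25 + 12.25 + 6.25 + 2.25 + 0.25 + 0.25 + 2.25 + 6.25 + 12.25 + 20.25 = 82.5
h = 1/10 + (2.5)²/82.5 = 0.1 + 0.0757576 = 0.176

h = 0.176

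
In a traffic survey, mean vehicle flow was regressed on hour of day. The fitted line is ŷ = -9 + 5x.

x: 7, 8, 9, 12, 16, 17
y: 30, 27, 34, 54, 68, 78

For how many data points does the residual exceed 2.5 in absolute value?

4

x=7: ŷ = -9 + 5·7 = 26; e = 30 − 26 = 4
x=8: ŷ = -9 + 5·8 = 31; e = 27 − 31 = -4
x=9: ŷ = -9 + 5·9 = 36; e = 34 − 36 = -2
x=12: ŷ = -9 + 5·12 = 51; e = 54 − 51 = 3
x=16: ŷ = -9 + 5·16 = 71; e = 68 − 71 = -3
x=17: ŷ = -9 + 5·17 = 76; e = 78 − 76 = 2
|e| > 2.5: x=7 (|e|=4), x=8 (|e|=4), x=12 (|e|=3), x=16 (|e|=3) → 4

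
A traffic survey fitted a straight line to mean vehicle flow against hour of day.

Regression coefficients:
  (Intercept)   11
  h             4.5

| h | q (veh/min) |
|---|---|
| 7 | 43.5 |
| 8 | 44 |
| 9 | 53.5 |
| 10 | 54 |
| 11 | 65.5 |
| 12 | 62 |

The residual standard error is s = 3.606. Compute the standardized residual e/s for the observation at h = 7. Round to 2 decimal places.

q̂ = 11 + 4.5·7 = 42.5
e = 43.5 − 42.5 = 1
e/s = 1 / 3.606 = 0.28

0.28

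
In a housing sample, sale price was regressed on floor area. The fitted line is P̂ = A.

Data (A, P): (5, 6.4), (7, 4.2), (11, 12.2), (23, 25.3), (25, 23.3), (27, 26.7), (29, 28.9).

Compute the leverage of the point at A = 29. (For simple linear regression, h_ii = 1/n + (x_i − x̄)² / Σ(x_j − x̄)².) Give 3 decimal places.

Ā = (5 + 7 + 11 + 23 + 25 + 27 + 29)/7 = 18.1429
Σ(A − Ā)² = 172.735 + 124.163 + 51.0204 + 23.5918 + 47.0204 + 78.449 + 117.878 = 614.857
h = 1/7 + (10.8571)²/614.857 = 0.142857 + 0.191715 = 0.335

h = 0.335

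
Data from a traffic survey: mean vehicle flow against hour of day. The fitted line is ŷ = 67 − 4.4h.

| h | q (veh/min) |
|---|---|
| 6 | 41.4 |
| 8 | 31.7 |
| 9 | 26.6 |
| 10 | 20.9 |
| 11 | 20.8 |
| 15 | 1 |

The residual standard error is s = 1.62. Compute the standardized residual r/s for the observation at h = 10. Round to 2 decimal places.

-1.30

ŷ = 67 − 4.4·10 = 23
r = 20.9 − 23 = -2.1
r/s = -2.1 / 1.62 = -1.30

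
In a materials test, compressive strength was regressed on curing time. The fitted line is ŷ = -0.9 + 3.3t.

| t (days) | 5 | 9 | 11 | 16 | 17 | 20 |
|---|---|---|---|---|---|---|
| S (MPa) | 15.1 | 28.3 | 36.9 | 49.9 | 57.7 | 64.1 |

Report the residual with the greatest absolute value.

r = 2.5

t=5: ŷ = -0.9 + 3.3·5 = 15.6; r = 15.1 − 15.6 = -0.5
t=9: ŷ = -0.9 + 3.3·9 = 28.8; r = 28.3 − 28.8 = -0.5
t=11: ŷ = -0.9 + 3.3·11 = 35.4; r = 36.9 − 35.4 = 1.5
t=16: ŷ = -0.9 + 3.3·16 = 51.9; r = 49.9 − 51.9 = -2
t=17: ŷ = -0.9 + 3.3·17 = 55.2; r = 57.7 − 55.2 = 2.5
t=20: ŷ = -0.9 + 3.3·20 = 65.1; r = 64.1 − 65.1 = -1
Largest |r| is 2.5 at t = 17, residual 2.5.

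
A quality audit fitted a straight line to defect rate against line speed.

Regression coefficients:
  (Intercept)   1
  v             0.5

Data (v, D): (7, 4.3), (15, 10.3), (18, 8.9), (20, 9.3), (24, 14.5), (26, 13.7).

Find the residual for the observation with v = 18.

r = -1.1

D̂ = 1 + 0.5·18 = 10
r = 8.9 − 10 = -1.1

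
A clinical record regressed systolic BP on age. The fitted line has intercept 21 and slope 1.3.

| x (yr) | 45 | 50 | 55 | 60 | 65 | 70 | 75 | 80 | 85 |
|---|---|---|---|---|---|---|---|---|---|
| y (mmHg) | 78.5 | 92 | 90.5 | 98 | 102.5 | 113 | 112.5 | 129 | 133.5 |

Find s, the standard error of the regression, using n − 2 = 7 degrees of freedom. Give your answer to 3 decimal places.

s = 3.928

x=45: ŷ = 21 + 1.3·45 = 79.5; e = 78.5 − 79.5 = -1
x=50: ŷ = 21 + 1.3·50 = 86; e = 92 − 86 = 6
x=55: ŷ = 21 + 1.3·55 = 92.5; e = 90.5 − 92.5 = -2
x=60: ŷ = 21 + 1.3·60 = 99; e = 98 − 99 = -1
x=65: ŷ = 21 + 1.3·65 = 105.5; e = 102.5 − 105.5 = -3
x=70: ŷ = 21 + 1.3·70 = 112; e = 113 − 112 = 1
x=75: ŷ = 21 + 1.3·75 = 118.5; e = 112.5 − 118.5 = -6
x=80: ŷ = 21 + 1.3·80 = 125; e = 129 − 125 = 4
x=85: ŷ = 21 + 1.3·85 = 131.5; e = 133.5 − 131.5 = 2
SSE = 1 + 36 + 4 + 1 + 9 + 1 + 36 + 16 + 4 = 108
s = √(108/7) = √15.4286 ≈ 3.928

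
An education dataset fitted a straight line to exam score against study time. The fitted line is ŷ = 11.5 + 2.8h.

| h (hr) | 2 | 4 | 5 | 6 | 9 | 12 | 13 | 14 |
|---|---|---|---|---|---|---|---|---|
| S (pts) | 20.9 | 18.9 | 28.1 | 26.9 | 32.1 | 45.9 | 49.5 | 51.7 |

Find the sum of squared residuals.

h=2: ŷ = 11.5 + 2.8·2 = 17.1; r = 20.9 − 17.1 = 3.8
h=4: ŷ = 11.5 + 2.8·4 = 22.7; r = 18.9 − 22.7 = -3.8
h=5: ŷ = 11.5 + 2.8·5 = 25.5; r = 28.1 − 25.5 = 2.6
h=6: ŷ = 11.5 + 2.8·6 = 28.3; r = 26.9 − 28.3 = -1.4
h=9: ŷ = 11.5 + 2.8·9 = 36.7; r = 32.1 − 36.7 = -4.6
h=12: ŷ = 11.5 + 2.8·12 = 45.1; r = 45.9 − 45.1 = 0.8
h=13: ŷ = 11.5 + 2.8·13 = 47.9; r = 49.5 − 47.9 = 1.6
h=14: ŷ = 11.5 + 2.8·14 = 50.7; r = 51.7 − 50.7 = 1
SSE = 14.44 + 14.44 + 6.76 + 1.96 + 21.16 + 0.64 + 2.56 + 1 = 62.96

SSE = 62.96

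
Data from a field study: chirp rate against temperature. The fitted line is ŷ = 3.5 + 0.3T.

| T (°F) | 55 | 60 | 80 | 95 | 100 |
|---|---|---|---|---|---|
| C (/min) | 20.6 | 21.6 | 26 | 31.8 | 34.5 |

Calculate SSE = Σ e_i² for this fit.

SSE = 3.66

T=55: ŷ = 3.5 + 0.3·55 = 20; e = 20.6 − 20 = 0.6
T=60: ŷ = 3.5 + 0.3·60 = 21.5; e = 21.6 − 21.5 = 0.1
T=80: ŷ = 3.5 + 0.3·80 = 27.5; e = 26 − 27.5 = -1.5
T=95: ŷ = 3.5 + 0.3·95 = 32; e = 31.8 − 32 = -0.2
T=100: ŷ = 3.5 + 0.3·100 = 33.5; e = 34.5 − 33.5 = 1
SSE = 0.36 + 0.01 + 2.25 + 0.04 + 1 = 3.66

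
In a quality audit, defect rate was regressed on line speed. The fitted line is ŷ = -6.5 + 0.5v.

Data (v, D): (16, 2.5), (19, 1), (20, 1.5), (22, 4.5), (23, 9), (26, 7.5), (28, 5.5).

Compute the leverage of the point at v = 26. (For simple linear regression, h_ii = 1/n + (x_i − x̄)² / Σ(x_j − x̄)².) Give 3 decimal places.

v̄ = (16 + 19 + 20 + 22 + 23 + 26 + 28)/7 = 22
Σ(v − v̄)² = 36 + 9 + 4 + 0 + 1 + 16 + 36 = 102
h = 1/7 + (4)²/102 = 0.142857 + 0.156863 = 0.300

h = 0.300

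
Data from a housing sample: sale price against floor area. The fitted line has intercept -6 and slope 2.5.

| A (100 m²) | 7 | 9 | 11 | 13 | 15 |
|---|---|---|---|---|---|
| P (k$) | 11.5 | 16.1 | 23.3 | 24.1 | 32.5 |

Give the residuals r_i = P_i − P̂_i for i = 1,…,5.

A=7: P̂ = -6 + 2.5·7 = 11.5; r = 11.5 − 11.5 = 0
A=9: P̂ = -6 + 2.5·9 = 16.5; r = 16.1 − 16.5 = -0.4
A=11: P̂ = -6 + 2.5·11 = 21.5; r = 23.3 − 21.5 = 1.8
A=13: P̂ = -6 + 2.5·13 = 26.5; r = 24.1 − 26.5 = -2.4
A=15: P̂ = -6 + 2.5·15 = 31.5; r = 32.5 − 31.5 = 1

0, -0.4, 1.8, -2.4, 1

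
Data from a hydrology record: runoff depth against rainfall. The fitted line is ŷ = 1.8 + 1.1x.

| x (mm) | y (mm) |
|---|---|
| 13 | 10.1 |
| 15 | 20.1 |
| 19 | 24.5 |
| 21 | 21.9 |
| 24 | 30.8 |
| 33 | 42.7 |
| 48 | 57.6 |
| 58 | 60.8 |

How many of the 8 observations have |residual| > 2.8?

x=13: ŷ = 1.8 + 1.1·13 = 16.1; e = 10.1 − 16.1 = -6
x=15: ŷ = 1.8 + 1.1·15 = 18.3; e = 20.1 − 18.3 = 1.8
x=19: ŷ = 1.8 + 1.1·19 = 22.7; e = 24.5 − 22.7 = 1.8
x=21: ŷ = 1.8 + 1.1·21 = 24.9; e = 21.9 − 24.9 = -3
x=24: ŷ = 1.8 + 1.1·24 = 28.2; e = 30.8 − 28.2 = 2.6
x=33: ŷ = 1.8 + 1.1·33 = 38.1; e = 42.7 − 38.1 = 4.6
x=48: ŷ = 1.8 + 1.1·48 = 54.6; e = 57.6 − 54.6 = 3
x=58: ŷ = 1.8 + 1.1·58 = 65.6; e = 60.8 − 65.6 = -4.8
|e| > 2.8: x=13 (|e|=6), x=21 (|e|=3), x=33 (|e|=4.6), x=48 (|e|=3), x=58 (|e|=4.8) → 5

5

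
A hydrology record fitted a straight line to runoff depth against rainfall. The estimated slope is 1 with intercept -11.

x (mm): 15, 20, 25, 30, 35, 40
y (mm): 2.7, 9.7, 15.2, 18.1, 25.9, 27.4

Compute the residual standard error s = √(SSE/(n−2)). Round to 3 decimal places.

x=15: ŷ = -11 + 15 = 4; r = 2.7 − 4 = -1.3
x=20: ŷ = -11 + 20 = 9; r = 9.7 − 9 = 0.7
x=25: ŷ = -11 + 25 = 14; r = 15.2 − 14 = 1.2
x=30: ŷ = -11 + 30 = 19; r = 18.1 − 19 = -0.9
x=35: ŷ = -11 + 35 = 24; r = 25.9 − 24 = 1.9
x=40: ŷ = -11 + 40 = 29; r = 27.4 − 29 = -1.6
SSE = 1.69 + 0.49 + 1.44 + 0.81 + 3.61 + 2.56 = 10.6
s = √(10.6/4) = √2.65 ≈ 1.628

s = 1.628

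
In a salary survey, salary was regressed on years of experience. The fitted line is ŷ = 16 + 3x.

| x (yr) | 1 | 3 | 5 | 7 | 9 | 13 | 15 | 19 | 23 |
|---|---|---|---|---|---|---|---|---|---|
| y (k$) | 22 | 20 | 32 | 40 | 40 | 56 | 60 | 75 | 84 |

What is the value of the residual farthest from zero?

r = -5

x=1: ŷ = 16 + 3·1 = 19; r = 22 − 19 = 3
x=3: ŷ = 16 + 3·3 = 25; r = 20 − 25 = -5
x=5: ŷ = 16 + 3·5 = 31; r = 32 − 31 = 1
x=7: ŷ = 16 + 3·7 = 37; r = 40 − 37 = 3
x=9: ŷ = 16 + 3·9 = 43; r = 40 − 43 = -3
x=13: ŷ = 16 + 3·13 = 55; r = 56 − 55 = 1
x=15: ŷ = 16 + 3·15 = 61; r = 60 − 61 = -1
x=19: ŷ = 16 + 3·19 = 73; r = 75 − 73 = 2
x=23: ŷ = 16 + 3·23 = 85; r = 84 − 85 = -1
Largest |r| is 5 at x = 3, residual -5.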